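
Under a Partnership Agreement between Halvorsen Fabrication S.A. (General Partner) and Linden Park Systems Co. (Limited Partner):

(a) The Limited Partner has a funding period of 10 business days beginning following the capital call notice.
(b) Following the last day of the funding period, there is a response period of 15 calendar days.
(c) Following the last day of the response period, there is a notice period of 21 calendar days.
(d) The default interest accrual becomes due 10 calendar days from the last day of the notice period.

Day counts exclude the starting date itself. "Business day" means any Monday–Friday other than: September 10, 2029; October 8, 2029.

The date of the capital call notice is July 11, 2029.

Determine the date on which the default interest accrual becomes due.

The last day of the funding period: counting 10 business days from Wednesday, July 11, 2029 (Jul 12, Jul 13, Jul 16, Jul 17, Jul 18, Jul 19, Jul 20, Jul 23, Jul 24, Jul 25, skipping weekends) reaches Wednesday, July 25, 2029.
The last day of the response period: July 25, 2029 + 15 days = August 9, 2029.
The last day of the notice period: August 9, 2029 + 21 days = August 30, 2029.
Adding 10 calendar days to August 30, 2029 gives September 9, 2029, which is the date on which the default interest accrual becomes due.

September 9, 2029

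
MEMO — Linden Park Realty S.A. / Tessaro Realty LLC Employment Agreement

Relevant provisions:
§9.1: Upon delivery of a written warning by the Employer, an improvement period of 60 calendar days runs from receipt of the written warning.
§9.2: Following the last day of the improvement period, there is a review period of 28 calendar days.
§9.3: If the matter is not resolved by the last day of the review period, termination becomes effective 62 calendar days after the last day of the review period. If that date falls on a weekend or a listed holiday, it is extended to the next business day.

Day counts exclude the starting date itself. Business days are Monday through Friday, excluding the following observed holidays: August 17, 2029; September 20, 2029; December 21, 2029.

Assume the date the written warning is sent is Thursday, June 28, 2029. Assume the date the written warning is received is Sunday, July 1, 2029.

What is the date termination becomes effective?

November 28, 2029

Adding 60 calendar days to July 1, 2029 gives August 30, 2029, which is the last day of the improvement period.
The last day of the review period: August 30, 2029 + 28 days = September 27, 2029.
The date termination becomes effective: September 27, 2029 + 62 days = November 28, 2029. November 28, 2029 is a Wednesday and is not a listed holiday, so no roll-forward applies.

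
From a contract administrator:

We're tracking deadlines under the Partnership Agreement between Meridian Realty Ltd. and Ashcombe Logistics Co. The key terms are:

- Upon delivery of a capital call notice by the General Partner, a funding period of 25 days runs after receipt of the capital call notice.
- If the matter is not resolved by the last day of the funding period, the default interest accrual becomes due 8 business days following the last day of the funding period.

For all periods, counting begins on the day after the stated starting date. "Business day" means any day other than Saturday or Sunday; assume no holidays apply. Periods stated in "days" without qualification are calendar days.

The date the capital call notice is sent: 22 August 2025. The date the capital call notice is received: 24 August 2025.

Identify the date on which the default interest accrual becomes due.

30 September 2025

The last day of the funding period: 25 calendar days after 24 August 2025 is 18 September 2025.
The date on which the default interest accrual becomes due: counting 8 business days from Thursday, 18 September 2025 (Sep 19, Sep 22, Sep 23, Sep 24, Sep 25, Sep 26, Sep 29, Sep 30, skipping weekends) reaches Tuesday, 30 September 2025.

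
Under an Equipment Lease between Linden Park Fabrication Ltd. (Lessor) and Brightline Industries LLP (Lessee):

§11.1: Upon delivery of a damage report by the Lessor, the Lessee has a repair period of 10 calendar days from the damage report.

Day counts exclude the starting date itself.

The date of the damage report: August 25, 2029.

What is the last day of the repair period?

Adding 10 calendar days to August 25, 2029 gives September 4, 2029, which is the last day of the repair period.

September 4, 2029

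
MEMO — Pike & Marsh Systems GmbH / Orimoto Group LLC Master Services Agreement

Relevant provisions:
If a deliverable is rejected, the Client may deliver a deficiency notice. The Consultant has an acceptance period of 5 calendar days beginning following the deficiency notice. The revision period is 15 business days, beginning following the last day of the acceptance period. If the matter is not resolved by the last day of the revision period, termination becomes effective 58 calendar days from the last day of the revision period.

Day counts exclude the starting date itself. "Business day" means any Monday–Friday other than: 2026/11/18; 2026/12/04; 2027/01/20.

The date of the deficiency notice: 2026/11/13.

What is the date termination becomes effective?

The last day of the acceptance period: 2026/11/13 + 5 days = 2026/11/18.
The last day of the revision period: counting 15 business days from Wednesday, 2026/11/18 (Nov 19, Nov 20, Nov 23, Nov 24, …, Dec 8, Dec 9, Dec 10, skipping weekends and the listed holiday on Dec 4) reaches Thursday, 2026/12/10.
The date termination becomes effective: 2026/12/10 + 58 days = 2027/02/06.

2027/02/06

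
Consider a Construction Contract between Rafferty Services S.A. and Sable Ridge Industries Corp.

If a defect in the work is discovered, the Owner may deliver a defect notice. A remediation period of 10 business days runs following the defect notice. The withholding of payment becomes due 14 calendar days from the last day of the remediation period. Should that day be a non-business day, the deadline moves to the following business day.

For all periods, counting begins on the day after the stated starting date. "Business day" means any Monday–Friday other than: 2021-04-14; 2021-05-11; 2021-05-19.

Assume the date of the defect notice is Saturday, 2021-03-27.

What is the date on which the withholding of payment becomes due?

From Saturday, 2021-03-27, 10 business days (Mar 29, Mar 30, Mar 31, Apr 1, Apr 2, Apr 5, Apr 6, Apr 7, Apr 8, Apr 9, skipping weekends) brings us to Friday, 2021-04-09, which is the last day of the remediation period.
Adding 14 calendar days to 2021-04-09 gives 2021-04-23, which is the date on which the withholding of payment becomes due. 2021-04-23 is a Friday and is not a listed holiday, so no roll-forward applies.

2021-04-23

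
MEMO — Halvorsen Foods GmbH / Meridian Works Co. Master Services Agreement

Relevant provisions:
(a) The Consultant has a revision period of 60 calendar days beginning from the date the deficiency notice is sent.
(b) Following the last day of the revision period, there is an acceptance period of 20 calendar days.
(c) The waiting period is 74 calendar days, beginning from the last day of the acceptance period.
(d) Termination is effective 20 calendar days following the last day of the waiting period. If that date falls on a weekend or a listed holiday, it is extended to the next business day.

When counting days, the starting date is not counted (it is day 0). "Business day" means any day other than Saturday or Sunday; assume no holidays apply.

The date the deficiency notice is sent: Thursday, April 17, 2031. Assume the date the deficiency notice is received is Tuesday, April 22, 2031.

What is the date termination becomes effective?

Adding 60 calendar days to April 17, 2031 gives June 16, 2031, which is the last day of the revision period.
Adding 20 calendar days to June 16, 2031 gives July 6, 2031, which is the last day of the acceptance period.
Adding 74 calendar days to July 6, 2031 gives September 18, 2031, which is the last day of the waiting period.
Adding 20 calendar days to September 18, 2031 gives October 8, 2031, which is the date termination becomes effective. October 8, 2031 is a Wednesday, so no roll-forward applies.

October 8, 2031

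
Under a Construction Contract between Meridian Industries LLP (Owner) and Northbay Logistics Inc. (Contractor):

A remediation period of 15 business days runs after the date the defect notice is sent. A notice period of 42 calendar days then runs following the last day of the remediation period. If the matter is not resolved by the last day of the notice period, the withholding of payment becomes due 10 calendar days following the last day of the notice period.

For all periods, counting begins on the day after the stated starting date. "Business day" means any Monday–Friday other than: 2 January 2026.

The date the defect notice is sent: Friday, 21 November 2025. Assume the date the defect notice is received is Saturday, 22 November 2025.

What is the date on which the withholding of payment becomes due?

The last day of the remediation period: counting 15 business days from Friday, 21 November 2025 (Nov 24, Nov 25, Nov 26, Nov 27, …, Dec 10, Dec 11, Dec 12, skipping weekends) reaches Friday, 12 December 2025.
The last day of the notice period: 12 December 2025 + 42 days = 23 January 2026.
Adding 10 calendar days to 23 January 2026 gives 2 February 2026, which is the date on which the withholding of payment becomes due.

2 February 2026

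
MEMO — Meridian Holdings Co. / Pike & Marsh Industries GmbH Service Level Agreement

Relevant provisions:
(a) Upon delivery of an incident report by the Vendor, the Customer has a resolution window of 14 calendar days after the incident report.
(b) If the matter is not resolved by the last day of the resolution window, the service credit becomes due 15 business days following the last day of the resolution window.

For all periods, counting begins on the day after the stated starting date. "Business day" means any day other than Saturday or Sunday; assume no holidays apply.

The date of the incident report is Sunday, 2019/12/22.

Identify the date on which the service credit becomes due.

Adding 14 calendar days to 2019/12/22 gives 2020/01/05, which is the last day of the resolution window.
From Sunday, 2020/01/05, 15 business days (Jan 6, Jan 7, Jan 8, Jan 9, …, Jan 22, Jan 23, Jan 24, skipping weekends) brings us to Friday, 2020/01/24, which is the date on which the service credit becomes due.

2020/01/24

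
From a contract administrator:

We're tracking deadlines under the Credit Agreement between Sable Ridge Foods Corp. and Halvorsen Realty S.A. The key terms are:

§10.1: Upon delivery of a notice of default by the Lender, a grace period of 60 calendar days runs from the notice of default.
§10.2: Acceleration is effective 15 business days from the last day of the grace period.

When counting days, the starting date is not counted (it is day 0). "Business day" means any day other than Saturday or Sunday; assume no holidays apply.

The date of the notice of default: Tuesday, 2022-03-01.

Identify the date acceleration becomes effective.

2022-05-20

Adding 60 calendar days to 2022-03-01 gives 2022-04-30, which is the last day of the grace period.
From Saturday, 2022-04-30, 15 business days (May 2, May 3, May 4, May 5, …, May 18, May 19, May 20, skipping weekends) brings us to Friday, 2022-05-20, which is the date acceleration becomes effective.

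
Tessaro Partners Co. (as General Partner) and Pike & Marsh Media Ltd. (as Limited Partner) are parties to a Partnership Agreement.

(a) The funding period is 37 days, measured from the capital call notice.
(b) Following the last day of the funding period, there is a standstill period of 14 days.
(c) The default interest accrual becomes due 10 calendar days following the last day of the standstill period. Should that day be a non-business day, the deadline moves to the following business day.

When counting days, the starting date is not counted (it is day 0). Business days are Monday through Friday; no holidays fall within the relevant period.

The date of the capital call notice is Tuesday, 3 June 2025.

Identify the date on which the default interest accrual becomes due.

4 August 2025

Adding 37 calendar days to 3 June 2025 gives 10 July 2025, which is the last day of the funding period.
The last day of the standstill period: 10 July 2025 + 14 days = 24 July 2025.
The date on which the default interest accrual becomes due: 10 calendar days after 24 July 2025 is 3 August 2025. That falls on a Sunday, so it rolls to the next business day, Monday, 4 August 2025.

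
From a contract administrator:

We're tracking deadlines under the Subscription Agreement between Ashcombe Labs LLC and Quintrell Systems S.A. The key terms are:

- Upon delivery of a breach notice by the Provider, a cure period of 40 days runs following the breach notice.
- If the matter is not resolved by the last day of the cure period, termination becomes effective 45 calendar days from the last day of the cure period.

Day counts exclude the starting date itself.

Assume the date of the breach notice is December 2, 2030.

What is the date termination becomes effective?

Adding 40 calendar days to December 2, 2030 gives January 11, 2031, which is the last day of the cure period.
The date termination becomes effective: January 11, 2031 + 45 days = February 25, 2031.

February 25, 2031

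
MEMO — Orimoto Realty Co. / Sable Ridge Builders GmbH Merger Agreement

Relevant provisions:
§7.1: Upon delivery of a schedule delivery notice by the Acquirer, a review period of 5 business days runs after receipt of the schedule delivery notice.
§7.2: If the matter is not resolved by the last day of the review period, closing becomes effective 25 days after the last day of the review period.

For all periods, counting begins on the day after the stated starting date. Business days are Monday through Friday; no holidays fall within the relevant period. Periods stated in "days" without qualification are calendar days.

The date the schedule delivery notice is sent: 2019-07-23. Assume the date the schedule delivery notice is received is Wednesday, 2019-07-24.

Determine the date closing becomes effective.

The last day of the review period: 5 business days after Wednesday, 2019-07-24, skipping weekends — Jul 25, Jul 26, Jul 29, Jul 30, Jul 31 — lands on Wednesday, 2019-07-31.
The date closing becomes effective: 25 calendar days after 2019-07-31 is 2019-08-25.

2019-08-25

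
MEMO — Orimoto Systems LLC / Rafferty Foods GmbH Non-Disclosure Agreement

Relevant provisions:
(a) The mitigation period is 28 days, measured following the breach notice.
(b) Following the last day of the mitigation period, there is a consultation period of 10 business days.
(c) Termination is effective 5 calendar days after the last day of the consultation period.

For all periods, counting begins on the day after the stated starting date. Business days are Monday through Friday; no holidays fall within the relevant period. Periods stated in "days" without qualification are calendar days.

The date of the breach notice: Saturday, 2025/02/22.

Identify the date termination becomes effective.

2025/04/09

Adding 28 calendar days to 2025/02/22 gives 2025/03/22, which is the last day of the mitigation period.
The last day of the consultation period: 10 business days after Saturday, 2025/03/22, skipping weekends — Mar 24, Mar 25, Mar 26, Mar 27, Mar 28, Mar 31, Apr 1, Apr 2, Apr 3, Apr 4 — lands on Friday, 2025/04/04.
Adding 5 calendar days to 2025/04/04 gives 2025/04/09, which is the date termination becomes effective.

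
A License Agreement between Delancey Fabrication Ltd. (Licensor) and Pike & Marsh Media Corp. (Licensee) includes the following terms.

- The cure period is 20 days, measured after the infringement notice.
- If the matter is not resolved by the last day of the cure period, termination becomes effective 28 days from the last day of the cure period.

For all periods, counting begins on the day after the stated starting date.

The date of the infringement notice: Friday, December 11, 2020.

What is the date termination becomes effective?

The last day of the cure period: 20 calendar days after December 11, 2020 is December 31, 2020.
Adding 28 calendar days to December 31, 2020 gives January 28, 2021, which is the date termination becomes effective.

January 28, 2021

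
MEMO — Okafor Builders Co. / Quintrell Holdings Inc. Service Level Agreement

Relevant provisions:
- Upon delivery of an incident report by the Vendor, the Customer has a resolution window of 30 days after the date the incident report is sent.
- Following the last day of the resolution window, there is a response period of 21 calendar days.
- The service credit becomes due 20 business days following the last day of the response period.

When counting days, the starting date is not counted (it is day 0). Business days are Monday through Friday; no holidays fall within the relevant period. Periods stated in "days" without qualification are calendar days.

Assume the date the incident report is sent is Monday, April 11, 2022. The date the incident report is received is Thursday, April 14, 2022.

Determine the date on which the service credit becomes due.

The last day of the resolution window: April 11, 2022 + 30 days = May 11, 2022.
The last day of the response period: May 11, 2022 + 21 days = June 1, 2022.
From Wednesday, June 1, 2022, 20 business days (Jun 2, Jun 3, Jun 6, Jun 7, …, Jun 27, Jun 28, Jun 29, skipping weekends) brings us to Wednesday, June 29, 2022, which is the date on which the service credit becomes due.

June 29, 2022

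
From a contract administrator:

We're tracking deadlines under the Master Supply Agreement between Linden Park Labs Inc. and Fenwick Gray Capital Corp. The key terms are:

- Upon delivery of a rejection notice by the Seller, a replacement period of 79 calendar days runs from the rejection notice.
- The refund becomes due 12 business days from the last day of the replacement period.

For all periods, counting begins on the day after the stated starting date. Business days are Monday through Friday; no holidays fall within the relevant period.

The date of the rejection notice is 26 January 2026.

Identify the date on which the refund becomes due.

1 May 2026

The last day of the replacement period: 26 January 2026 + 79 days = 15 April 2026.
From Wednesday, 15 April 2026, 12 business days (Apr 16, Apr 17, Apr 20, Apr 21, …, Apr 29, Apr 30, May 1, skipping weekends) brings us to Friday, 1 May 2026, which is the date on which the refund becomes due.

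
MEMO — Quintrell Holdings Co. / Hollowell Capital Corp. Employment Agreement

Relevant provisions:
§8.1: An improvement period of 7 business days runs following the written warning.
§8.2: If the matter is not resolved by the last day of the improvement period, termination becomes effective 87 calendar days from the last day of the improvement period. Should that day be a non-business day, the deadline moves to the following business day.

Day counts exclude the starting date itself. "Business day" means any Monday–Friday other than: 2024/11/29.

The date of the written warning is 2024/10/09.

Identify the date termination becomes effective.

2025/01/13

The last day of the improvement period: 7 business days after Wednesday, 2024/10/09, skipping weekends — Oct 10, Oct 11, Oct 14, Oct 15, Oct 16, Oct 17, Oct 18 — lands on Friday, 2024/10/18.
The date termination becomes effective: 2024/10/18 + 87 days = 2025/01/13. 2025/01/13 is a Monday and is not a listed holiday, so no roll-forward applies.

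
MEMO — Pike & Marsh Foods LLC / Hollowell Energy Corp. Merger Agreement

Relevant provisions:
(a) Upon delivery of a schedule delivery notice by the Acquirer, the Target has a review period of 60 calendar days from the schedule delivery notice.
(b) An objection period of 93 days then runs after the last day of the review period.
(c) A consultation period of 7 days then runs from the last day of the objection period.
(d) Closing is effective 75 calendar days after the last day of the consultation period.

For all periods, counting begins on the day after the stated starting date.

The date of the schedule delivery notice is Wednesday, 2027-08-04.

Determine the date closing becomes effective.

2028-03-26

Adding 60 calendar days to 2027-08-04 gives 2027-10-03, which is the last day of the review period.
Adding 93 calendar days to 2027-10-03 gives 2028-01-04, which is the last day of the objection period.
The last day of the consultation period: 7 calendar days after 2028-01-04 is 2028-01-11.
The date closing becomes effective: 2028-01-11 + 75 days = 2028-03-26.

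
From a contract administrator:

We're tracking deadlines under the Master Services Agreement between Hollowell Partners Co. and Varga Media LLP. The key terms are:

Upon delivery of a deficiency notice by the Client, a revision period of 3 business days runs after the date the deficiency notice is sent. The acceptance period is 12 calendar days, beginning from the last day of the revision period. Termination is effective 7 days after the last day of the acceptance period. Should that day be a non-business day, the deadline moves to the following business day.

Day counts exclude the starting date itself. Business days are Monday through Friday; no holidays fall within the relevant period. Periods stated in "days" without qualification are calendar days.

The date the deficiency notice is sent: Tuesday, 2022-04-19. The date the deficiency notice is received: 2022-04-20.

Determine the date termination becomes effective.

2022-05-11

From Tuesday, 2022-04-19, 3 business days (Apr 20, Apr 21, Apr 22, skipping weekends) brings us to Friday, 2022-04-22, which is the last day of the revision period.
The last day of the acceptance period: 12 calendar days after 2022-04-22 is 2022-05-04.
The date termination becomes effective: 2022-05-04 + 7 days = 2022-05-11. 2022-05-11 is a Wednesday, so no roll-forward applies.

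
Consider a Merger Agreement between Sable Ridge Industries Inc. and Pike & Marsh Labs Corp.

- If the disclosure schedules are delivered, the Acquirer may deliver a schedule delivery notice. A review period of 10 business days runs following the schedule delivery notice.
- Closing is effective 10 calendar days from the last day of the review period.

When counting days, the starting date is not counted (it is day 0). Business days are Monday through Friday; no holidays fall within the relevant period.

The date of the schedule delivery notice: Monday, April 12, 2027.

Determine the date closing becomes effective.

May 6, 2027

The last day of the review period: counting 10 business days from Monday, April 12, 2027 (Apr 13, Apr 14, Apr 15, Apr 16, Apr 19, Apr 20, Apr 21, Apr 22, Apr 23, Apr 26, skipping weekends) reaches Monday, April 26, 2027.
The date closing becomes effective: April 26, 2027 + 10 days = May 6, 2027.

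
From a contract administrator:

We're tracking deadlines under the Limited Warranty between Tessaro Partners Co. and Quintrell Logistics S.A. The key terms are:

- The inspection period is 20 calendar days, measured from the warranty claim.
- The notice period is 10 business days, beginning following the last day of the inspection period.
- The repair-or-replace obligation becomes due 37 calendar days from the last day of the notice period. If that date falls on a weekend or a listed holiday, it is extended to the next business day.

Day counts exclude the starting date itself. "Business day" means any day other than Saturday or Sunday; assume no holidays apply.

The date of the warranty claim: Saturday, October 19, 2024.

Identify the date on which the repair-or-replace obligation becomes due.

The last day of the inspection period: October 19, 2024 + 20 days = November 8, 2024.
From Friday, November 8, 2024, 10 business days (Nov 11, Nov 12, Nov 13, Nov 14, Nov 15, Nov 18, Nov 19, Nov 20, Nov 21, Nov 22, skipping weekends) brings us to Friday, November 22, 2024, which is the last day of the notice period.
The date on which the repair-or-replace obligation becomes due: November 22, 2024 + 37 days = December 29, 2024. That falls on a Sunday, so it rolls to the next business day, Monday, December 30, 2024.

December 30, 2024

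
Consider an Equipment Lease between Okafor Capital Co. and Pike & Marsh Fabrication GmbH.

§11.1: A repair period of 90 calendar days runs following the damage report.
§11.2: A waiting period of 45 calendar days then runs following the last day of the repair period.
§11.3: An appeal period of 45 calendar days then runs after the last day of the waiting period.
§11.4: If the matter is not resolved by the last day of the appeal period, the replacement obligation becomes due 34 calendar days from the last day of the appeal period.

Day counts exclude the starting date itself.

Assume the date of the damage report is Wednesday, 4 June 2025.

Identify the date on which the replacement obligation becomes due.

4 January 2026

The last day of the repair period: 90 calendar days after 4 June 2025 is 2 September 2025.
Adding 45 calendar days to 2 September 2025 gives 17 October 2025, which is the last day of the waiting period.
The last day of the appeal period: 17 October 2025 + 45 days = 1 December 2025.
The date on which the replacement obligation becomes due: 34 calendar days after 1 December 2025 is 4 January 2026.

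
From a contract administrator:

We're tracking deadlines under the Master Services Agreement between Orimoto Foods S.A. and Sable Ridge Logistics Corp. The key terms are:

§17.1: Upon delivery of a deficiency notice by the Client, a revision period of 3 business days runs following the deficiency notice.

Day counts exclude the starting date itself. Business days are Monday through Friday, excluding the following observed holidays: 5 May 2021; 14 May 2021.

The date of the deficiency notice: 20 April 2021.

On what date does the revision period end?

23 April 2021

The last day of the revision period: 3 business days after Tuesday, 20 April 2021, skipping weekends — Apr 21, Apr 22, Apr 23 — lands on Friday, 23 April 2021.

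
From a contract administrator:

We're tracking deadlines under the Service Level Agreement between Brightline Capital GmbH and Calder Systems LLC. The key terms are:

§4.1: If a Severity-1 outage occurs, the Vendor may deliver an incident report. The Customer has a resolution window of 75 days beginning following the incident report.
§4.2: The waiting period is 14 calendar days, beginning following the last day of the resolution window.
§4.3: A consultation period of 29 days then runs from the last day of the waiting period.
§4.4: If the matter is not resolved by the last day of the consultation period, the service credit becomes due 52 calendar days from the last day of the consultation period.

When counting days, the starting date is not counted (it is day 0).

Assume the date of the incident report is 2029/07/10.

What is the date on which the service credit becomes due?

2029/12/27

The last day of the resolution window: 2029/07/10 + 75 days = 2029/09/23.
The last day of the waiting period: 2029/09/23 + 14 days = 2029/10/07.
Adding 29 calendar days to 2029/10/07 gives 2029/11/05, which is the last day of the consultation period.
The date on which the service credit becomes due: 2029/11/05 + 52 days = 2029/12/27.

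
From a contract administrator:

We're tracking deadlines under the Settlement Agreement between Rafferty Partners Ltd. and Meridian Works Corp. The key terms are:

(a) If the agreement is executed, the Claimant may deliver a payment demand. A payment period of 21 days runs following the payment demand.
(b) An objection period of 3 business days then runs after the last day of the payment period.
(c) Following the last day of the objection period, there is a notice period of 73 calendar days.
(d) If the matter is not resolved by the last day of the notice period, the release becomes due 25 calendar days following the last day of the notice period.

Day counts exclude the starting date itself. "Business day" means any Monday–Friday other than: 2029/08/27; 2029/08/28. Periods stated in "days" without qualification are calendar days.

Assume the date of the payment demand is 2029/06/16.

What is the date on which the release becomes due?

Adding 21 calendar days to 2029/06/16 gives 2029/07/07, which is the last day of the payment period.
The last day of the objection period: 3 business days after Saturday, 2029/07/07, skipping weekends — Jul 9, Jul 10, Jul 11 — lands on Wednesday, 2029/07/11.
Adding 73 calendar days to 2029/07/11 gives 2029/09/22, which is the last day of the notice period.
Adding 25 calendar days to 2029/09/22 gives 2029/10/17, which is the date on which the release becomes due.

2029/10/17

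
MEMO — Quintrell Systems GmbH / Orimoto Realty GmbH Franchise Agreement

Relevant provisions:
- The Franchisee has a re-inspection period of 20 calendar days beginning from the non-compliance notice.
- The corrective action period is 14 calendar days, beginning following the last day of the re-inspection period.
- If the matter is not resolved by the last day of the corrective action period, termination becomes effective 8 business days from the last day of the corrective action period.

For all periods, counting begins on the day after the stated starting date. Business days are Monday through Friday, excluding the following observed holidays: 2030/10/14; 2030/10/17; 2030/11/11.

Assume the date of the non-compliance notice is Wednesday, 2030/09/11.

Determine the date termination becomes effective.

The last day of the re-inspection period: 2030/09/11 + 20 days = 2030/10/01.
The last day of the corrective action period: 2030/10/01 + 14 days = 2030/10/15.
From Tuesday, 2030/10/15, 8 business days (Oct 16, Oct 18, Oct 21, Oct 22, Oct 23, Oct 24, Oct 25, Oct 28, skipping weekends and the listed holiday on Oct 17) brings us to Monday, 2030/10/28, which is the date termination becomes effective.

2030/10/28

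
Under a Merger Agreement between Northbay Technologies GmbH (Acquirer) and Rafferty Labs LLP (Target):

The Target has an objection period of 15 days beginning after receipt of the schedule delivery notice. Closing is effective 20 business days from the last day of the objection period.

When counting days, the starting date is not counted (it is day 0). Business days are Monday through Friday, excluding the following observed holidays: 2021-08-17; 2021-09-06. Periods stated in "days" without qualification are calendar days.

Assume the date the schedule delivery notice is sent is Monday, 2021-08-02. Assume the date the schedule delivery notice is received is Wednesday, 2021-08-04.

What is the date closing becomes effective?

2021-09-17

Adding 15 calendar days to 2021-08-04 gives 2021-08-19, which is the last day of the objection period.
The date closing becomes effective: counting 20 business days from Thursday, 2021-08-19 (Aug 20, Aug 23, Aug 24, Aug 25, …, Sep 15, Sep 16, Sep 17, skipping weekends and the listed holiday on Sep 6) reaches Friday, 2021-09-17.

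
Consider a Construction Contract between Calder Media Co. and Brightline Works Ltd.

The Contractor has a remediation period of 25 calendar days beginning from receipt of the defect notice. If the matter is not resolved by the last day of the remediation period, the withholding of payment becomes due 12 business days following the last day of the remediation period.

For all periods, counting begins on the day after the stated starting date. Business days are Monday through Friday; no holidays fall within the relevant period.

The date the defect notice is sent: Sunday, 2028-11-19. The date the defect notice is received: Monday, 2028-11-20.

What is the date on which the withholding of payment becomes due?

The last day of the remediation period: 25 calendar days after 2028-11-20 is 2028-12-15.
The date on which the withholding of payment becomes due: counting 12 business days from Friday, 2028-12-15 (Dec 18, Dec 19, Dec 20, Dec 21, …, Dec 29, Jan 1, Jan 2, skipping weekends) reaches Tuesday, 2029-01-02.

2029-01-02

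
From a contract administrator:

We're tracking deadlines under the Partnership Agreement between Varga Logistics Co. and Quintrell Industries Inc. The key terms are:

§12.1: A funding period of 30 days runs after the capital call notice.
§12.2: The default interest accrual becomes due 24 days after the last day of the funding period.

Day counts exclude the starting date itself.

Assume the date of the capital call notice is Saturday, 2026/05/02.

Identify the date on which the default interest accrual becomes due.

2026/06/25

The last day of the funding period: 2026/05/02 + 30 days = 2026/06/01.
The date on which the default interest accrual becomes due: 2026/06/01 + 24 days = 2026/06/25.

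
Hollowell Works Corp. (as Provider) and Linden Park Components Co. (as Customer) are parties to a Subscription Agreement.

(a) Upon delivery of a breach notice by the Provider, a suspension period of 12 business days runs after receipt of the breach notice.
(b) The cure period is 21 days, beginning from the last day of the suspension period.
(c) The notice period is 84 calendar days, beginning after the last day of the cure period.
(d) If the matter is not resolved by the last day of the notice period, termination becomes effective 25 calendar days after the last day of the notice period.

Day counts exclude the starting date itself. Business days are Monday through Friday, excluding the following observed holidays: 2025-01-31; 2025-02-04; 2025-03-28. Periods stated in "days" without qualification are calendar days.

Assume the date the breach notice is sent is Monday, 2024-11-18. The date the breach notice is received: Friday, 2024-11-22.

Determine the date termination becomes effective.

The last day of the suspension period: 12 business days after Friday, 2024-11-22, skipping weekends — Nov 25, Nov 26, Nov 27, Nov 28, …, Dec 6, Dec 9, Dec 10 — lands on Tuesday, 2024-12-10.
The last day of the cure period: 2024-12-10 + 21 days = 2024-12-31.
Adding 84 calendar days to 2024-12-31 gives 2025-03-25, which is the last day of the notice period.
Adding 25 calendar days to 2025-03-25 gives 2025-04-19, which is the date termination becomes effective.

2025-04-19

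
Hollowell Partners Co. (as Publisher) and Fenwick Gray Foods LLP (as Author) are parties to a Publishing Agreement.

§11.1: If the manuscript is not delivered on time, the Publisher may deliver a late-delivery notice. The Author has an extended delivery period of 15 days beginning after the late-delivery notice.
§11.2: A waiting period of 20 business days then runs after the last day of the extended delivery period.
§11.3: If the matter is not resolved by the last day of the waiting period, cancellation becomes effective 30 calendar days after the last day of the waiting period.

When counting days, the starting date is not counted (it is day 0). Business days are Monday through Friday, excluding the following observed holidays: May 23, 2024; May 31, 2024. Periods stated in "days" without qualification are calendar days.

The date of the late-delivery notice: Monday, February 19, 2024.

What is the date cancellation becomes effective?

May 2, 2024

The last day of the extended delivery period: February 19, 2024 + 15 days = March 5, 2024.
From Tuesday, March 5, 2024, 20 business days (Mar 6, Mar 7, Mar 8, Mar 11, …, Mar 29, Apr 1, Apr 2, skipping weekends) brings us to Tuesday, April 2, 2024, which is the last day of the waiting period.
The date cancellation becomes effective: April 2, 2024 + 30 days = May 2, 2024.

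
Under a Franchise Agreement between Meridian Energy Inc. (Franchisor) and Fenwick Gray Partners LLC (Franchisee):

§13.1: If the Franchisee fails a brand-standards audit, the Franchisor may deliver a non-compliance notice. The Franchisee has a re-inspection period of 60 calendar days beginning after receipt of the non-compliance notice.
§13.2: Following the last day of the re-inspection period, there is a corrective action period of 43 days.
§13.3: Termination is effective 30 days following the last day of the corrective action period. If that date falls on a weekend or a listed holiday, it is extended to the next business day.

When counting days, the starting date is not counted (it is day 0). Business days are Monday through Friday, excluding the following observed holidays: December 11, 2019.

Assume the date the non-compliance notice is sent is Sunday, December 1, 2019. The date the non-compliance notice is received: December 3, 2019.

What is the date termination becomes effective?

Adding 60 calendar days to December 3, 2019 gives February 1, 2020, which is the last day of the re-inspection period.
Adding 43 calendar days to February 1, 2020 gives March 15, 2020, which is the last day of the corrective action period.
The date termination becomes effective: 30 calendar days after March 15, 2020 is April 14, 2020. April 14, 2020 is a Tuesday and is not a listed holiday, so no roll-forward applies.

April 14, 2020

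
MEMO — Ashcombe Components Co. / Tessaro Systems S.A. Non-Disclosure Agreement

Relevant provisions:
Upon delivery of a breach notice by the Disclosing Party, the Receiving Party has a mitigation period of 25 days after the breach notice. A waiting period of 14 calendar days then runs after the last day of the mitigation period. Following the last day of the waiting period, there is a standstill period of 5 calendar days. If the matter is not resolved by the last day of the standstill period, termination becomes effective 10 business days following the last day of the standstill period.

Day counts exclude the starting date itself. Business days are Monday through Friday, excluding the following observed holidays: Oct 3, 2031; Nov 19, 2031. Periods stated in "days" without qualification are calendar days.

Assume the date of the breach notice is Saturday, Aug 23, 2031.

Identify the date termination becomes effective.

Adding 25 calendar days to Aug 23, 2031 gives Sep 17, 2031, which is the last day of the mitigation period.
The last day of the waiting period: 14 calendar days after Sep 17, 2031 is Oct 1, 2031.
Adding 5 calendar days to Oct 1, 2031 gives Oct 6, 2031, which is the last day of the standstill period.
From Monday, Oct 6, 2031, 10 business days (Oct 7, Oct 8, Oct 9, Oct 10, Oct 13, Oct 14, Oct 15, Oct 16, Oct 17, Oct 20, skipping weekends) brings us to Monday, Oct 20, 2031, which is the date termination becomes effective.

Oct 20, 2031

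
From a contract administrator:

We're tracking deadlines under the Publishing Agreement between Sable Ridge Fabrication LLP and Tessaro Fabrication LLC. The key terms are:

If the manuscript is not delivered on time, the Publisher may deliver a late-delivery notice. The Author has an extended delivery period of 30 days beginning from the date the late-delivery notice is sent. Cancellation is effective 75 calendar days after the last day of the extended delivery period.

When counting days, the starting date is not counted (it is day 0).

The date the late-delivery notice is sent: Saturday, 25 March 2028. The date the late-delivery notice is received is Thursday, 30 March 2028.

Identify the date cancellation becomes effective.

8 July 2028

The last day of the extended delivery period: 30 calendar days after 25 March 2028 is 24 April 2028.
Adding 75 calendar days to 24 April 2028 gives 8 July 2028, which is the date cancellation becomes effective.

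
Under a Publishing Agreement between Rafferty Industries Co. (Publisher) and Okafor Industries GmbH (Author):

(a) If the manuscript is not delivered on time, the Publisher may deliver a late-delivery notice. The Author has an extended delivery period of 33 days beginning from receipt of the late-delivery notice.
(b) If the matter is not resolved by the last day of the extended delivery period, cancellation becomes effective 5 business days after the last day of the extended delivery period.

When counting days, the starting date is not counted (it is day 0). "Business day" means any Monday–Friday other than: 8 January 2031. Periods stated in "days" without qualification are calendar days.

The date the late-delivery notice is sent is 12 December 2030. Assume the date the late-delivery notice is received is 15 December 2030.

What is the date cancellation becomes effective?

24 January 2031

The last day of the extended delivery period: 33 calendar days after 15 December 2030 is 17 January 2031.
From Friday, 17 January 2031, 5 business days (Jan 20, Jan 21, Jan 22, Jan 23, Jan 24, skipping weekends) brings us to Friday, 24 January 2031, which is the date cancellation becomes effective.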